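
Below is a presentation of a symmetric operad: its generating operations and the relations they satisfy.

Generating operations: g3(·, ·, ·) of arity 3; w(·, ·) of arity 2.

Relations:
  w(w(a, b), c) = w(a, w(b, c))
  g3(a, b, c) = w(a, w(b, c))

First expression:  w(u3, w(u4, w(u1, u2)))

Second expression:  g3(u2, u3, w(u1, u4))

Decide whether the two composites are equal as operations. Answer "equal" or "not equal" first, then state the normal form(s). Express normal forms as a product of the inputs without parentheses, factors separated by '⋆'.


In normal form, the first expression is u3 ⋆ u4 ⋆ u1 ⋆ u2
In normal form, the second expression is u2 ⋆ u3 ⋆ u1 ⋆ u4
The normal forms differ: not equal.

not equal; first: u3 ⋆ u4 ⋆ u1 ⋆ u2; second: u2 ⋆ u3 ⋆ u1 ⋆ u4


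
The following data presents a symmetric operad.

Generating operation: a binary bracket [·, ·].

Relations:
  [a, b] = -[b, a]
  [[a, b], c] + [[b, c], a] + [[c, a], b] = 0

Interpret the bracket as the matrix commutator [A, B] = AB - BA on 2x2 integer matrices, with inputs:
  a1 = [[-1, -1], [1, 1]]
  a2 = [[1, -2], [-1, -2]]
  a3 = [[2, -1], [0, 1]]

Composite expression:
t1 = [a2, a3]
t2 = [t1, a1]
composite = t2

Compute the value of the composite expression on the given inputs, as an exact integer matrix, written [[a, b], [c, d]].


[[-2, 0], [4, 2]]


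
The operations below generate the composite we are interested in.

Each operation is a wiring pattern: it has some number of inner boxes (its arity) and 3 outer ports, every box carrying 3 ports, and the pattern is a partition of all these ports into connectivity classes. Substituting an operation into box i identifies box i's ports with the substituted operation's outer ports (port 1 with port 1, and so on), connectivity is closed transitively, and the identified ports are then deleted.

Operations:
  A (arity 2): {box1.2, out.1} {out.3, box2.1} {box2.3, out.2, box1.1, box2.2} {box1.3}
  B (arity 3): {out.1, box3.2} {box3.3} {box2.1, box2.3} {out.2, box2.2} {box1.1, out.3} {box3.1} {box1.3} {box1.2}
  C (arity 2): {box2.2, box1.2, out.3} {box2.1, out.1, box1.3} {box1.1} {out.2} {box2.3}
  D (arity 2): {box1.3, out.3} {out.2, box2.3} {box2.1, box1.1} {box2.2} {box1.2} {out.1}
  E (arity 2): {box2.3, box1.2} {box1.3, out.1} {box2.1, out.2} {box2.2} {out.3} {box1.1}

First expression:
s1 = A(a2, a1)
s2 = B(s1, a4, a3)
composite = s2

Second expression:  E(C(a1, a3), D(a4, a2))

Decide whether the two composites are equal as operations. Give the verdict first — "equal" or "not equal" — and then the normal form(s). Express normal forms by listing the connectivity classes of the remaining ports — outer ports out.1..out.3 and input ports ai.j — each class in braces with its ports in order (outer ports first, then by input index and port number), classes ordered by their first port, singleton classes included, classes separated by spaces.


The first composite normalizes to {out.1, a3.2} {out.2, a4.2} {out.3, a2.2} {a1.1} {a1.2, a1.3, a2.1} {a2.3} {a3.1} {a3.3} {a4.1, a4.3}
The second composite normalizes to {out.1, a1.2, a3.2} {out.2} {out.3} {a1.1} {a1.3, a3.1} {a2.1, a4.1} {a2.2} {a2.3} {a3.3} {a4.2} {a4.3}
The forms do not match — not equal.

not equal; first: {out.1, a3.2} {out.2, a4.2} {out.3, a2.2} {a1.1} {a1.2, a1.3, a2.1} {a2.3} {a3.1} {a3.3} {a4.1, a4.3}; second: {out.1, a1.2, a3.2} {out.2} {out.3} {a1.1} {a1.3, a3.1} {a2.1, a4.1} {a2.2} {a2.3} {a3.3} {a4.2} {a4.3}


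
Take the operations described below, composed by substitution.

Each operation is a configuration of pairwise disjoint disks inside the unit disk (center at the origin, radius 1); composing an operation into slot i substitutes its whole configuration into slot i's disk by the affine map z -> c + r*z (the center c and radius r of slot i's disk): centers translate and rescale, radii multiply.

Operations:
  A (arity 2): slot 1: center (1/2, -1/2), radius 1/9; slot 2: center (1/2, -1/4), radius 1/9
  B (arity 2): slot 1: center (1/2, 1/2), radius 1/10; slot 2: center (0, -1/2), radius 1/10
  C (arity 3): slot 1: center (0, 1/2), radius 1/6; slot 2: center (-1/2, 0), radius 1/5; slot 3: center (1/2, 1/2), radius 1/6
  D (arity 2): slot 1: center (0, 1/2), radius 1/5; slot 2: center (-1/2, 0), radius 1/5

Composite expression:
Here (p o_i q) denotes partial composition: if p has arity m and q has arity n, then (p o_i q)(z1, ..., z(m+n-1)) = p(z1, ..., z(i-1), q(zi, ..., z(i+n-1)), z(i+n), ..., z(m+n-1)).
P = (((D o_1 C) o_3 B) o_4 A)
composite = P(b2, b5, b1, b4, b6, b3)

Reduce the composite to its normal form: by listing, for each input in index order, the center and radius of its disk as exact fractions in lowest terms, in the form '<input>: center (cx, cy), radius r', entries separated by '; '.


b1: center (7/60, 37/60), radius 1/300; b2: center (0, 3/5), radius 1/30; b3: center (-1/2, 0), radius 1/5; b4: center (61/600, 349/600), radius 1/2700; b5: center (-1/10, 1/2), radius 1/25; b6: center (61/600, 233/400), radius 1/2700

Only the slot chain above each b matters under D; compose those maps.
for b2, the 2-step affine chain lands on center (0, 3/5), radius 1/30
for b5, the 2-step affine chain lands on center (-1/10, 1/2), radius 1/25
for b1, the 3-step affine chain lands on center (7/60, 37/60), radius 1/300
for b4, the 4-step affine chain lands on center (61/600, 349/600), radius 1/2700
for b6, the 4-step affine chain lands on center (61/600, 233/400), radius 1/2700
for b3, the 1-step affine chain lands on center (-1/2, 0), radius 1/5


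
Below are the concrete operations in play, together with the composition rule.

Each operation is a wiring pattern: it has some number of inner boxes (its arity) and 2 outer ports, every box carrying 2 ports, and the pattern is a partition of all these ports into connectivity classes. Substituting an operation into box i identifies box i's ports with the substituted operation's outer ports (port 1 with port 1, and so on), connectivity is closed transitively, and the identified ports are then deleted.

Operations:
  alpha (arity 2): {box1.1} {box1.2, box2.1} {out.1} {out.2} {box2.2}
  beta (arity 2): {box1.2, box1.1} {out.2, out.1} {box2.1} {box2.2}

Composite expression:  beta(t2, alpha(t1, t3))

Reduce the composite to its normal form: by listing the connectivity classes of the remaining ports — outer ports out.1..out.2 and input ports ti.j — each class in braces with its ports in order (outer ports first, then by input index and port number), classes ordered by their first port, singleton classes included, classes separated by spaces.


Reachability decides: close wires over beta-identified ports.
after alpha, the pattern on (t1, t3) reads {out.1} {out.2} {t1.1} {t1.2, t3.1} {t3.2} (out.j = its outer ports)
after beta, the pattern on (t2, t1, t3) reads {out.1, out.2} {t1.1} {t1.2, t3.1} {t2.1, t2.2} {t3.2} (out.j = its outer ports)

{out.1, out.2} {t1.1} {t1.2, t3.1} {t2.1, t2.2} {t3.2}


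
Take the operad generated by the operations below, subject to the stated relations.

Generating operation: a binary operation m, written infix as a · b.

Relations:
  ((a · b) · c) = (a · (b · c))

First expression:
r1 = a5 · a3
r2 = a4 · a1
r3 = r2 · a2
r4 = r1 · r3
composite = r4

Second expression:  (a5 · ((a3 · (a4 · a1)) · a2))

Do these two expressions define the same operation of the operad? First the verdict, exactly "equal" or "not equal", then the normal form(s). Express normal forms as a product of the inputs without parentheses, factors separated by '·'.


equal — both sides give a5 · a3 · a4 · a1 · a2

Normal form of the first expression: a5 · a3 · a4 · a1 · a2
Normal form of the second expression: a5 · a3 · a4 · a1 · a2
The forms coincide; equal.


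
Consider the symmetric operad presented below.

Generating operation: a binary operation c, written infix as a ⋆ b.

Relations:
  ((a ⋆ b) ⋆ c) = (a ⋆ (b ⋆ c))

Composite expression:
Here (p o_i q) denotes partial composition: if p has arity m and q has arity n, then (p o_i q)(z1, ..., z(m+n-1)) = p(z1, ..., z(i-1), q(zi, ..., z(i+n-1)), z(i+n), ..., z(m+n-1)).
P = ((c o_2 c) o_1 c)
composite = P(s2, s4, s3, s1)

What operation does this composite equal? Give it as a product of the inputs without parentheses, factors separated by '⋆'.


The c-tree's shape is irrelevant; the s-reading-order decides.
(s2 ⋆ s4) spells out as s2 ⋆ s4
(s3 ⋆ s1) spells out as s3 ⋆ s1
((s2 ⋆ s4) ⋆ (s3 ⋆ s1)) spells out as s2 ⋆ s4 ⋆ s3 ⋆ s1

s2 ⋆ s4 ⋆ s3 ⋆ s1


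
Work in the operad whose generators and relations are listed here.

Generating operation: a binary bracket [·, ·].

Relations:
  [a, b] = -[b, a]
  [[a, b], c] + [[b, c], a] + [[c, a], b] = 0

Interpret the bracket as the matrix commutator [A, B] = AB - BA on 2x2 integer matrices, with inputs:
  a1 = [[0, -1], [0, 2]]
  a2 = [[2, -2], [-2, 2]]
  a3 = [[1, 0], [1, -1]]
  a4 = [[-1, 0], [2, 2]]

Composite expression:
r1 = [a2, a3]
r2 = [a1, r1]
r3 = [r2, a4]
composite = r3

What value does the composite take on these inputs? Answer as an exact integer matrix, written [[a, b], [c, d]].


[[-24, -36], [8, 24]]

[a2, a3] = [[-2, 4], [-4, 2]]
[a1, [a2, a3]] = [[4, -12], [-8, -4]]
[[a1, [a2, a3]], a4] = [[-24, -36], [8, 24]]


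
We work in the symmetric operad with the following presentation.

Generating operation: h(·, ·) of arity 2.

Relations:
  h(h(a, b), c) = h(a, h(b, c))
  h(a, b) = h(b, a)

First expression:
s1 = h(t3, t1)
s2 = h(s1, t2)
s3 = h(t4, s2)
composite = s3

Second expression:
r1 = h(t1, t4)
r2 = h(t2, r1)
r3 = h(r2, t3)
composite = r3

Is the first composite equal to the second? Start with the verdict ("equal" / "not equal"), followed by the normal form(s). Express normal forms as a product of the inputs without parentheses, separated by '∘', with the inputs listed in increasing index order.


Reducing the first expression gives t1 ∘ t2 ∘ t3 ∘ t4
Reducing the second expression gives t1 ∘ t2 ∘ t3 ∘ t4
The normal forms match — equal.

equal: each reduces to t1 ∘ t2 ∘ t3 ∘ t4


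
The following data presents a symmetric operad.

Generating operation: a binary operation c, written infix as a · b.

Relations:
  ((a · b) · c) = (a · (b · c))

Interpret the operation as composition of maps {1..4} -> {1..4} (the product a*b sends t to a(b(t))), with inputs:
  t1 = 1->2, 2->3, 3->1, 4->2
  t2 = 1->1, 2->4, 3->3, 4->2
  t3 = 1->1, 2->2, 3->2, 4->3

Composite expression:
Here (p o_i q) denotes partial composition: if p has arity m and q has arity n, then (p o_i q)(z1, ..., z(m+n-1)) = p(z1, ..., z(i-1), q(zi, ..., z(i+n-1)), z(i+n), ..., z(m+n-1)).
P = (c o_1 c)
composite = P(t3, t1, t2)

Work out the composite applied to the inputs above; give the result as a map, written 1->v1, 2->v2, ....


1->2, 2->2, 3->1, 4->2

(t3 · t1) = 1->2, 2->2, 3->1, 4->2
((t3 · t1) · t2) = 1->2, 2->2, 3->1, 4->2


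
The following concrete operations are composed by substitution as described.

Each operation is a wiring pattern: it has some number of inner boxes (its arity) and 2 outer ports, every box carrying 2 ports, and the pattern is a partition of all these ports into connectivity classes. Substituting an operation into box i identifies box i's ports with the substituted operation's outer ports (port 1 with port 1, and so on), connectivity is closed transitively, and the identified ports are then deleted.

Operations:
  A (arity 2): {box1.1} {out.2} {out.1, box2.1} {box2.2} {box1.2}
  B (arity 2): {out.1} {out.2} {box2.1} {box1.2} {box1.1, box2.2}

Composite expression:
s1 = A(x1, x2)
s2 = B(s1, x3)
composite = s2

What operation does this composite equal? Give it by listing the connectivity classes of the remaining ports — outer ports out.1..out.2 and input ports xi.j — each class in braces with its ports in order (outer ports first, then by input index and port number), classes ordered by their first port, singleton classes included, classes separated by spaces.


Reachability decides: close wires over B-identified ports.
the subtree at A composes to {out.1, x2.1} {out.2} {x1.1} {x1.2} {x2.2} on (x1, x2); out.j = own outer ports
the subtree at B composes to {out.1} {out.2} {x1.1} {x1.2} {x2.1, x3.2} {x2.2} {x3.1} on (x1, x2, x3); out.j = own outer ports

{out.1} {out.2} {x1.1} {x1.2} {x2.1, x3.2} {x2.2} {x3.1}


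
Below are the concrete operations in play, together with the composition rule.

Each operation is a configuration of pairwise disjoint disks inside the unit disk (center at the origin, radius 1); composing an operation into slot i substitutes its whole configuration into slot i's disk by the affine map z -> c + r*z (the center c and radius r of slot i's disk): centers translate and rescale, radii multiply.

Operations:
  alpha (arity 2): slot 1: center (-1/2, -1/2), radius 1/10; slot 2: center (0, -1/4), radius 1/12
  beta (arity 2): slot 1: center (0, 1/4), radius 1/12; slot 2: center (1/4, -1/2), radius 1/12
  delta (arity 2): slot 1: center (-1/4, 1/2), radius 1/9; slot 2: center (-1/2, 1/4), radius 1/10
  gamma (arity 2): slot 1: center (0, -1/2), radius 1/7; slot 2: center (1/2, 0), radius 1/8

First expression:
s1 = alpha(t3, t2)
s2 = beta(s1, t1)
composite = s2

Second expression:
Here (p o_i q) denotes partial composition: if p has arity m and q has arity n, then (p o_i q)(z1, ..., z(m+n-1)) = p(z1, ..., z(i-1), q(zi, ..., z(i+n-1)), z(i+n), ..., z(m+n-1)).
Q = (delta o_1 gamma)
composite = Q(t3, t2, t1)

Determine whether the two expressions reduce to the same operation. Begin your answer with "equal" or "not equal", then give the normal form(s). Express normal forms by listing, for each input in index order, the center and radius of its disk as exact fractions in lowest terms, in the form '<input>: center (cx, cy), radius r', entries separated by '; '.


not equal: they reduce to t1: center (1/4, -1/2), radius 1/12; t2: center (0, 11/48), radius 1/144; t3: center (-1/24, 5/24), radius 1/120 and t1: center (-1/2, 1/4), radius 1/10; t2: center (-7/36, 1/2), radius 1/72; t3: center (-1/4, 4/9), radius 1/63

The first expression, normalized: t1: center (1/4, -1/2), radius 1/12; t2: center (0, 11/48), radius 1/144; t3: center (-1/24, 5/24), radius 1/120
The second expression, normalized: t1: center (-1/2, 1/4), radius 1/10; t2: center (-7/36, 1/2), radius 1/72; t3: center (-1/4, 4/9), radius 1/63
The normal forms differ: not equal.


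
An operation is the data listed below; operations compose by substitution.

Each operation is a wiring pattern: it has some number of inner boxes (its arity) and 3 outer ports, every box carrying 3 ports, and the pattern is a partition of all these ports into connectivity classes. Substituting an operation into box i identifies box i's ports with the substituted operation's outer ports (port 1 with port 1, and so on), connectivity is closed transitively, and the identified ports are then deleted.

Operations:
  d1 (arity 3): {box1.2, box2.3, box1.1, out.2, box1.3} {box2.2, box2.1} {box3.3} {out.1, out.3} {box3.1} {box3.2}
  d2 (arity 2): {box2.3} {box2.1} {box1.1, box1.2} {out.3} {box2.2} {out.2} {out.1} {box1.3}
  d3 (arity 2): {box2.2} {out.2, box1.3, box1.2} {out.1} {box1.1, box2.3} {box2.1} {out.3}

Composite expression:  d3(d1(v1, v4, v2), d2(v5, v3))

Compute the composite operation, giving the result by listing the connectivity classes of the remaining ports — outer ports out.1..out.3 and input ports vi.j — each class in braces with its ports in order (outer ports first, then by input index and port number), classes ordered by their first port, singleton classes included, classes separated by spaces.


{out.1} {out.2, v1.1, v1.2, v1.3, v4.3} {out.3} {v2.1} {v2.2} {v2.3} {v3.1} {v3.2} {v3.3} {v4.1, v4.2} {v5.1, v5.2} {v5.3}


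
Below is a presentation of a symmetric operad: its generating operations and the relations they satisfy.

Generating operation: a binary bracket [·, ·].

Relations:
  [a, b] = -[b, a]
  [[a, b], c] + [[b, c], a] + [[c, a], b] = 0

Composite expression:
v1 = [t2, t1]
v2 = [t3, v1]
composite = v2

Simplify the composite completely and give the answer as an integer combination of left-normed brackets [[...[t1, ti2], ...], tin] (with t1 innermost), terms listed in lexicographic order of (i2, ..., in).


[[t1, t2], t3]


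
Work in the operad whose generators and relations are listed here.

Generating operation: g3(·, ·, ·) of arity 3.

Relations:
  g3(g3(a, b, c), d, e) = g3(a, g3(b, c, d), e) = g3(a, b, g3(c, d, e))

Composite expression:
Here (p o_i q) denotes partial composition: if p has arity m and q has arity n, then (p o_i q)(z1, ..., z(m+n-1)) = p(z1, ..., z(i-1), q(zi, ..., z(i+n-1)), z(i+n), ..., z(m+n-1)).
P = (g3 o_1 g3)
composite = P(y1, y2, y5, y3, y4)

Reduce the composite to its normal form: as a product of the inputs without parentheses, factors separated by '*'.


y1 * y2 * y5 * y3 * y4


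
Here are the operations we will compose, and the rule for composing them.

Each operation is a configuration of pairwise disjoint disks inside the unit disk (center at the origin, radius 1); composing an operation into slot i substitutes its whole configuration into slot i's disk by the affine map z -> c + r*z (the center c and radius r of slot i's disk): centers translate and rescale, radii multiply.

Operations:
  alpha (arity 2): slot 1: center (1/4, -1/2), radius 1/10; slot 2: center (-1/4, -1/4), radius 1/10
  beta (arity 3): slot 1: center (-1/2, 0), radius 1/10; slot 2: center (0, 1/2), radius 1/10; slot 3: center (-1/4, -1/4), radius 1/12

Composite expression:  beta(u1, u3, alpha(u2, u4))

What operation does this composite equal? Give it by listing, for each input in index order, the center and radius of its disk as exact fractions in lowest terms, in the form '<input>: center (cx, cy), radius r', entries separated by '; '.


u1: center (-1/2, 0), radius 1/10; u2: center (-11/48, -7/24), radius 1/120; u3: center (0, 1/2), radius 1/10; u4: center (-13/48, -13/48), radius 1/120

Affine substitution under beta: radii multiply and u-centers shift.
tracing u1 down its 1-map path: center (-1/2, 0), radius 1/10
tracing u3 down its 1-map path: center (0, 1/2), radius 1/10
tracing u2 down its 2-map path: center (-11/48, -7/24), radius 1/120
tracing u4 down its 2-map path: center (-13/48, -13/48), radius 1/120


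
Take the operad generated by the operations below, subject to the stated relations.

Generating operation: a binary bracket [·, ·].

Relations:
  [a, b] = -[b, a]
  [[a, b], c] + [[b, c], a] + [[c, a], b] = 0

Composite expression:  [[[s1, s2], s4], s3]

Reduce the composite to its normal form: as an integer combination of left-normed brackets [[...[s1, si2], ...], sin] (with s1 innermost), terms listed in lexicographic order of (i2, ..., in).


Expand each bracket as ab - ba; the s1-initial words give the coefficients.
Composite bracket: [[[s1, s2], s4], s3]
The bracket unfolds into 8 signed words via [a, b] = ab - ba (2^3 = 8).
Keep just the words that open with s1:
  the word s1s2s4s3 carries sign +1 and contributes +[[[s1, s2], s4], s3]

[[[s1, s2], s4], s3]


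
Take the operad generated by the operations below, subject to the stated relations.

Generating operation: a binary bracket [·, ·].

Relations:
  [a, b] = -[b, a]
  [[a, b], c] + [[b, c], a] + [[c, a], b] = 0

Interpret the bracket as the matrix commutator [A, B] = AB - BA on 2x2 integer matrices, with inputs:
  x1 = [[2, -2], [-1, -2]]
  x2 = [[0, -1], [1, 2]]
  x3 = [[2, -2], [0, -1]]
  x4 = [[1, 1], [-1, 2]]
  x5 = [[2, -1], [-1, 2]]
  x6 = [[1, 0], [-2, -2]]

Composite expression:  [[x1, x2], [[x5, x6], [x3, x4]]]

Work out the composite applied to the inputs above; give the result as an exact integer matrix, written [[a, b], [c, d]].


[[176, 240], [-192, -176]]

[x1, x2] = [[-3, -8], [-2, 3]]
[x5, x6] = [[2, 3], [-3, -2]]
[x3, x4] = [[2, 1], [3, -2]]
[[x5, x6], [x3, x4]] = [[12, -8], [-24, -12]]
[[x1, x2], [[x5, x6], [x3, x4]]] = [[176, 240], [-192, -176]]


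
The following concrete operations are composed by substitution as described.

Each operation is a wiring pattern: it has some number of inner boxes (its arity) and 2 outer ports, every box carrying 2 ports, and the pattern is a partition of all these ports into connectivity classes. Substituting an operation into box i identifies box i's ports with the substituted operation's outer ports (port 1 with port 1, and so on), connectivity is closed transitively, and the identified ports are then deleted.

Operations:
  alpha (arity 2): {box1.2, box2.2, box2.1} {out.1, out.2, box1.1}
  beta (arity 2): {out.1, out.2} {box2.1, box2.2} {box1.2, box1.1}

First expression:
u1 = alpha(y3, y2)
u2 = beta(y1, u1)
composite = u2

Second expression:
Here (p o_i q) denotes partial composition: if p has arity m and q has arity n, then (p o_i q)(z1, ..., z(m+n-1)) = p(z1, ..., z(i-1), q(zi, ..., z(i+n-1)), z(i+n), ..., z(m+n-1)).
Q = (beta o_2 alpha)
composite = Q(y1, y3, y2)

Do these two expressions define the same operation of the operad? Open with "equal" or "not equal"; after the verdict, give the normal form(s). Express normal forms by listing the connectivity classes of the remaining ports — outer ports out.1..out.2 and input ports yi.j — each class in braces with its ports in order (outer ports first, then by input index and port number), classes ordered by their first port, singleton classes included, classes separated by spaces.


equal; the common form is {out.1, out.2} {y1.1, y1.2} {y2.1, y2.2, y3.2} {y3.1}

The first expression reduces to {out.1, out.2} {y1.1, y1.2} {y2.1, y2.2, y3.2} {y3.1}
The second expression reduces to {out.1, out.2} {y1.1, y1.2} {y2.1, y2.2, y3.2} {y3.1}
Both agree, so they are equal.


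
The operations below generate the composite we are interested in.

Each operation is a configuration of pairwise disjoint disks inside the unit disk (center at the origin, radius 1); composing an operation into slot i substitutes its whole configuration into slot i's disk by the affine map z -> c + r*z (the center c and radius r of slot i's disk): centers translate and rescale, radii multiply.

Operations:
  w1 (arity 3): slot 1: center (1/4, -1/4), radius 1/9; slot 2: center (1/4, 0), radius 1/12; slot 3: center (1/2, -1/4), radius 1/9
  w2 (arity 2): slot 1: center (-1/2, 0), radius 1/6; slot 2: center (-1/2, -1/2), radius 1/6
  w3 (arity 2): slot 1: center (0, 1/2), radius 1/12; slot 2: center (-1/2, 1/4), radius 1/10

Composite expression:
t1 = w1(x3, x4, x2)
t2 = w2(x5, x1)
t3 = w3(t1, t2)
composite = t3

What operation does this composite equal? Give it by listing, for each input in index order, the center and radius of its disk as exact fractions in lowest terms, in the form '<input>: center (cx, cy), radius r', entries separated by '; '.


Follow each x-input down from w3: c' goes to c + r*c', radius to r*r'.
x3 passes through 2 substitutions, ending at center (1/48, 23/48), radius 1/108
x4 passes through 2 substitutions, ending at center (1/48, 1/2), radius 1/144
x2 passes through 2 substitutions, ending at center (1/24, 23/48), radius 1/108
x5 passes through 2 substitutions, ending at center (-11/20, 1/4), radius 1/60
x1 passes through 2 substitutions, ending at center (-11/20, 1/5), radius 1/60

x1: center (-11/20, 1/5), radius 1/60; x2: center (1/24, 23/48), radius 1/108; x3: center (1/48, 23/48), radius 1/108; x4: center (1/48, 1/2), radius 1/144; x5: center (-11/20, 1/4), radius 1/60


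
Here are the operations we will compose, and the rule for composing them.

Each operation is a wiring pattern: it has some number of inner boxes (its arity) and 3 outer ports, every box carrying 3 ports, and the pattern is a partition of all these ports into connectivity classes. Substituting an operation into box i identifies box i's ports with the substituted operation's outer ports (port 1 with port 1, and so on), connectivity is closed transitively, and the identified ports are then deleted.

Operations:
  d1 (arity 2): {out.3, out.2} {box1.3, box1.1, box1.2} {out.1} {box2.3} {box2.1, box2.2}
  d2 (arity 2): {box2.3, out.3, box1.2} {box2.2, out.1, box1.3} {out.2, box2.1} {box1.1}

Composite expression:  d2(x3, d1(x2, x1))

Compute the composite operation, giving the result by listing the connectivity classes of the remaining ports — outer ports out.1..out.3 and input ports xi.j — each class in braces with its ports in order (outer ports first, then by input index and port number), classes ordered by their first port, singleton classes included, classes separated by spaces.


{out.1, out.3, x3.2, x3.3} {out.2} {x1.1, x1.2} {x1.3} {x2.1, x2.2, x2.3} {x3.1}

Two ports join when wires chain via d2-identified ports.
through d1, on inputs (x2, x1): {out.1} {out.2, out.3} {x1.1, x1.2} {x1.3} {x2.1, x2.2, x2.3} (out.j = stage outer ports)
through d2, on inputs (x3, x2, x1): {out.1, out.3, x3.2, x3.3} {out.2} {x1.1, x1.2} {x1.3} {x2.1, x2.2, x2.3} {x3.1} (out.j = stage outer ports)


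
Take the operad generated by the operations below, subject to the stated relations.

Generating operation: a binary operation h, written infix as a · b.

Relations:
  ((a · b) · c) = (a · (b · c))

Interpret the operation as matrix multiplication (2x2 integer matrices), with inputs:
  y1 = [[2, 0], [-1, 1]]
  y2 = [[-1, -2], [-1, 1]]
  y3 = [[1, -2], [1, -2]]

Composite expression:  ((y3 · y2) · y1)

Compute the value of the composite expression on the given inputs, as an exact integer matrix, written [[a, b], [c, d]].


[[6, -4], [6, -4]]

(y3 · y2) = [[1, -4], [1, -4]]
((y3 · y2) · y1) = [[6, -4], [6, -4]]


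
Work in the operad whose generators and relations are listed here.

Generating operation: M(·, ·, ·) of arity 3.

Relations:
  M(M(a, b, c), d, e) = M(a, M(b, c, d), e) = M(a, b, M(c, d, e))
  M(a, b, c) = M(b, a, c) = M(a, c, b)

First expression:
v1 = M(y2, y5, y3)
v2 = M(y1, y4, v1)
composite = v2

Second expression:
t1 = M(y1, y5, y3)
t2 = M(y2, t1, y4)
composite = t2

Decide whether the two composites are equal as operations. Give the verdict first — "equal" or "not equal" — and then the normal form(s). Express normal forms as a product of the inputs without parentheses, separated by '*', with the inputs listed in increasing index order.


The first expression, normalized: y1 * y2 * y3 * y4 * y5
The second expression, normalized: y1 * y2 * y3 * y4 * y5
Same normal form: equal.

equal: each reduces to y1 * y2 * y3 * y4 * y5


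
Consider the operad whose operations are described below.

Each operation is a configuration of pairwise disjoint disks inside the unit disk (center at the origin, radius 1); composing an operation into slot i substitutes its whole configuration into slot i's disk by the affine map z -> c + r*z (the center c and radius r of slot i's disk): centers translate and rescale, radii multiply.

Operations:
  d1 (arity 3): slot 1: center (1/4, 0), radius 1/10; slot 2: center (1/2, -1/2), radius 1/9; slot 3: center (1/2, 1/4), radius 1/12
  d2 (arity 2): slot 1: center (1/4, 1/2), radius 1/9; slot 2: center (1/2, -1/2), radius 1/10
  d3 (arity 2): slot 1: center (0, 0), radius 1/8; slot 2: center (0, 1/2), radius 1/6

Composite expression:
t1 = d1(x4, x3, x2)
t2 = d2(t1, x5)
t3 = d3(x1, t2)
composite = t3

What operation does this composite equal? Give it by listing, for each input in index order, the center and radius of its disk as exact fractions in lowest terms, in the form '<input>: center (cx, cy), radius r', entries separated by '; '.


x1: center (0, 0), radius 1/8; x2: center (11/216, 127/216), radius 1/648; x3: center (11/216, 31/54), radius 1/486; x4: center (5/108, 7/12), radius 1/540; x5: center (1/12, 5/12), radius 1/60

Below d3, radii multiply path by path; the x-disk centers shift.
input x1: composing its 1 substitution step yields center (0, 0), radius 1/8
input x4: composing its 3 substitution steps yields center (5/108, 7/12), radius 1/540
input x3: composing its 3 substitution steps yields center (11/216, 31/54), radius 1/486
input x2: composing its 3 substitution steps yields center (11/216, 127/216), radius 1/648
input x5: composing its 2 substitution steps yields center (1/12, 5/12), radius 1/60


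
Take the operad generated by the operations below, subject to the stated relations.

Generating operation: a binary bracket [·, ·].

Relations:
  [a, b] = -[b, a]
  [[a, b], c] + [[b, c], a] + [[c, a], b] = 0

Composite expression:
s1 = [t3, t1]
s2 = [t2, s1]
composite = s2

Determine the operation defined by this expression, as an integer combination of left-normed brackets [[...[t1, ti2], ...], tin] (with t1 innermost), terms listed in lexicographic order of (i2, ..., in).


Antisymmetry and Jacobi reduce to t1-anchored left-normed brackets.
Composite bracket: [t2, [t3, t1]]
Under [a, b] = ab - ba we get 4 signed associative words (2^2 = 4).
Coefficients come from the t1-initial words:
  t1t3t2 (sign +1) contributes +[[t1, t3], t2]

[[t1, t3], t2]


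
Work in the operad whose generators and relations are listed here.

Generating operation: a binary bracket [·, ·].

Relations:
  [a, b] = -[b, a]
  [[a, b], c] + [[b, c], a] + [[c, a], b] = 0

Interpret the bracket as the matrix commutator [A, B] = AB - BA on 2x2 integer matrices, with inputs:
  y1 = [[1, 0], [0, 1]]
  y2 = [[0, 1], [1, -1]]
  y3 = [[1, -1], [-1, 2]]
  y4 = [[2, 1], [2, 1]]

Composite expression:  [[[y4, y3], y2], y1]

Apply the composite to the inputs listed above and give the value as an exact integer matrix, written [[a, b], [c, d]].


[[0, 0], [0, 0]]

[y4, y3] = [[1, 0], [-1, -1]]
[[y4, y3], y2] = [[1, 2], [-3, -1]]
[[[y4, y3], y2], y1] = [[0, 0], [0, 0]]


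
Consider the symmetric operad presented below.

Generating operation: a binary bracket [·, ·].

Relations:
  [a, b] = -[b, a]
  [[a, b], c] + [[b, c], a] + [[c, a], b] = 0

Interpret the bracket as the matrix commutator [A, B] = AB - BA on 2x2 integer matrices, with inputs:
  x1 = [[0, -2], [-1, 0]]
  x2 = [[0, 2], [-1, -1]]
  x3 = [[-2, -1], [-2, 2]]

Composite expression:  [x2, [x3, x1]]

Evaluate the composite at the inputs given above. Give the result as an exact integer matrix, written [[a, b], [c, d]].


[x3, x1] = [[-3, 8], [-4, 3]]
[x2, [x3, x1]] = [[0, 20], [10, 0]]

[[0, 20], [10, 0]]


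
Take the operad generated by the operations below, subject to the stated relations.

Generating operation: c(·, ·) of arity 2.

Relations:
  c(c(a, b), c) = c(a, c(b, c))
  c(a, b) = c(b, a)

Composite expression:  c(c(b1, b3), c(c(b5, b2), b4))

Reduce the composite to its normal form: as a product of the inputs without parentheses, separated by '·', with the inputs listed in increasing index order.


b1 · b2 · b3 · b4 · b5

Both nesting and order wash out for c; what remains is which b's occur.
c(b1, b3) unparenthesizes to b1 · b3
c(b5, b2) unparenthesizes to b5 · b2
c(c(b5, b2), b4) unparenthesizes to b5 · b2 · b4
c(c(b1, b3), c(c(b5, b2), b4)) unparenthesizes to b1 · b3 · b5 · b2 · b4
reordering the factors by index: b1 · b2 · b3 · b4 · b5


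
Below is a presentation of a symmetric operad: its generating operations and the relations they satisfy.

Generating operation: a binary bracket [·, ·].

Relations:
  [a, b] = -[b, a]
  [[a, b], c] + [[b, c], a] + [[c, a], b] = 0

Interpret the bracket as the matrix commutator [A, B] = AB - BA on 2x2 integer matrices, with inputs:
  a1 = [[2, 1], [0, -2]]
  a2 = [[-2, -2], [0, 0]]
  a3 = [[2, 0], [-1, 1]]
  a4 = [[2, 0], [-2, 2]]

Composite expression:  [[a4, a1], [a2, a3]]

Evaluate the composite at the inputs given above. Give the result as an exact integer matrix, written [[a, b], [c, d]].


[[16, 8], [-24, -16]]

[a4, a1] = [[2, 0], [-8, -2]]
[a2, a3] = [[2, 2], [-2, -2]]
[[a4, a1], [a2, a3]] = [[16, 8], [-24, -16]]


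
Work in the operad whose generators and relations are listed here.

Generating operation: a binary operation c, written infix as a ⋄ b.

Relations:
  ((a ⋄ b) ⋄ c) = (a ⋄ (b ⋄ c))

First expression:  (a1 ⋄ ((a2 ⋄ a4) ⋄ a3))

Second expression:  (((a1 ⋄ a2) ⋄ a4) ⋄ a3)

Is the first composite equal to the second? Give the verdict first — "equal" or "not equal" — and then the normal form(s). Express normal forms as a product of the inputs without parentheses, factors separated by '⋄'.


equal — both sides give a1 ⋄ a2 ⋄ a4 ⋄ a3

Normal form of the first expression: a1 ⋄ a2 ⋄ a4 ⋄ a3
Normal form of the second expression: a1 ⋄ a2 ⋄ a4 ⋄ a3
Identical normal forms: equal.


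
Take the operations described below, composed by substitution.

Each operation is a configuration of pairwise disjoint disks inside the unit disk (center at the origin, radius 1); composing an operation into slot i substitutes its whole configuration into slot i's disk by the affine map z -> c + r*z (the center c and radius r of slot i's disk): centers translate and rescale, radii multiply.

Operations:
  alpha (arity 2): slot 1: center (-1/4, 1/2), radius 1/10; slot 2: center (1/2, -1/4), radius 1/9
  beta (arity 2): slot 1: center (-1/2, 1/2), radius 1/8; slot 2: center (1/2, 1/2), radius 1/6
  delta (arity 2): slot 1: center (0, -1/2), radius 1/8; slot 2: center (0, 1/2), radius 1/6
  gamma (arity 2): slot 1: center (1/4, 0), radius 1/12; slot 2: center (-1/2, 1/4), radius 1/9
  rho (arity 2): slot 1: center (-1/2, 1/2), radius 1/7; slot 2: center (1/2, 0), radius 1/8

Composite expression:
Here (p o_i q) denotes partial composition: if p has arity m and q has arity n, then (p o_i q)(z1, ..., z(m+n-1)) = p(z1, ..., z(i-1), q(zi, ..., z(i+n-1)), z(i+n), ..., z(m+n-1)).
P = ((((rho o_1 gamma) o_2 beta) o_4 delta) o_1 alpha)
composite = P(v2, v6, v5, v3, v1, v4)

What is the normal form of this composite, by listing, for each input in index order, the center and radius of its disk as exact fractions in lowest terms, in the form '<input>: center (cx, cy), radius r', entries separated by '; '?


v1: center (1/2, -1/16), radius 1/64; v2: center (-157/336, 85/168), radius 1/840; v3: center (-71/126, 137/252), radius 1/378; v4: center (1/2, 1/16), radius 1/48; v5: center (-73/126, 137/252), radius 1/504; v6: center (-11/24, 167/336), radius 1/756


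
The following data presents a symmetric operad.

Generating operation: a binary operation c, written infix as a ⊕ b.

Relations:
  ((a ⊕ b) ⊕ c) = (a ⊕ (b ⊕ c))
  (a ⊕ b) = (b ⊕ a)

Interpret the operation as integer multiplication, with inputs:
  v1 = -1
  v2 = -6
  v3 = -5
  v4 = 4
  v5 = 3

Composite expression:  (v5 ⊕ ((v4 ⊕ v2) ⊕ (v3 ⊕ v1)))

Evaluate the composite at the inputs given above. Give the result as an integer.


(v4 ⊕ v2) = -24
(v3 ⊕ v1) = 5
((v4 ⊕ v2) ⊕ (v3 ⊕ v1)) = -120
(v5 ⊕ ((v4 ⊕ v2) ⊕ (v3 ⊕ v1))) = -360

-360


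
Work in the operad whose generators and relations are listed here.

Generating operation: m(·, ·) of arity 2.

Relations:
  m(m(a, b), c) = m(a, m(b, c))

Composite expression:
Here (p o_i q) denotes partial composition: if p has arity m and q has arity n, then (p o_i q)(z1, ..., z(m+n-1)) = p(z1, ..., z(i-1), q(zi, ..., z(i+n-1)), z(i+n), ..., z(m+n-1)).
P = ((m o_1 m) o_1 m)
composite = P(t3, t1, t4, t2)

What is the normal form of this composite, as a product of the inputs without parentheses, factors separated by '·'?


t3 · t1 · t4 · t2

All parenthesizations of m agree; list the t-inputs left to right.
m(t3, t1) reduces to t3 · t1
m(m(t3, t1), t4) reduces to t3 · t1 · t4
m(m(m(t3, t1), t4), t2) reduces to t3 · t1 · t4 · t2


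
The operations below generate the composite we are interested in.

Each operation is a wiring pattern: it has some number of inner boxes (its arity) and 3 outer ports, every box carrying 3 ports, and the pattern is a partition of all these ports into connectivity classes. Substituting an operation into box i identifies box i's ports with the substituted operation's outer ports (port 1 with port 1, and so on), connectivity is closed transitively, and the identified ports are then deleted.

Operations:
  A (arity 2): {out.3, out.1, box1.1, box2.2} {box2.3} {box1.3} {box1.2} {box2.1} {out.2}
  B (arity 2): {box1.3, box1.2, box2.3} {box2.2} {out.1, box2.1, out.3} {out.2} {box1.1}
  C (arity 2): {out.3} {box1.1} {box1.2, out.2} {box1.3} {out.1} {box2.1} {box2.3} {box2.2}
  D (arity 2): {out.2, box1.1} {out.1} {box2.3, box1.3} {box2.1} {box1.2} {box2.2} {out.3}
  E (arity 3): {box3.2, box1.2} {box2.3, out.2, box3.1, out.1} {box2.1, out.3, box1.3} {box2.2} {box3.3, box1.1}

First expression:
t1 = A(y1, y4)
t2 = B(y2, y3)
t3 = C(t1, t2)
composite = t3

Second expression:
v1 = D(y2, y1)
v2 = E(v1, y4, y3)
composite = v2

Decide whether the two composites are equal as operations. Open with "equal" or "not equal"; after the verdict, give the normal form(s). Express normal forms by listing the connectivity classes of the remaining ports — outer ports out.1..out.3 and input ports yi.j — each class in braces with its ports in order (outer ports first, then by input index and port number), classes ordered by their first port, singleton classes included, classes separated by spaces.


not equal: they reduce to {out.1} {out.2} {out.3} {y1.1, y4.2} {y1.2} {y1.3} {y2.1} {y2.2, y2.3, y3.3} {y3.1} {y3.2} {y4.1} {y4.3} and {out.1, out.2, y3.1, y4.3} {out.3, y4.1} {y1.1} {y1.2} {y1.3, y2.3} {y2.1, y3.2} {y2.2} {y3.3} {y4.2}

The first composite normalizes to {out.1} {out.2} {out.3} {y1.1, y4.2} {y1.2} {y1.3} {y2.1} {y2.2, y2.3, y3.3} {y3.1} {y3.2} {y4.1} {y4.3}
The second composite normalizes to {out.1, out.2, y3.1, y4.3} {out.3, y4.1} {y1.1} {y1.2} {y1.3, y2.3} {y2.1, y3.2} {y2.2} {y3.3} {y4.2}
No match — not equal.


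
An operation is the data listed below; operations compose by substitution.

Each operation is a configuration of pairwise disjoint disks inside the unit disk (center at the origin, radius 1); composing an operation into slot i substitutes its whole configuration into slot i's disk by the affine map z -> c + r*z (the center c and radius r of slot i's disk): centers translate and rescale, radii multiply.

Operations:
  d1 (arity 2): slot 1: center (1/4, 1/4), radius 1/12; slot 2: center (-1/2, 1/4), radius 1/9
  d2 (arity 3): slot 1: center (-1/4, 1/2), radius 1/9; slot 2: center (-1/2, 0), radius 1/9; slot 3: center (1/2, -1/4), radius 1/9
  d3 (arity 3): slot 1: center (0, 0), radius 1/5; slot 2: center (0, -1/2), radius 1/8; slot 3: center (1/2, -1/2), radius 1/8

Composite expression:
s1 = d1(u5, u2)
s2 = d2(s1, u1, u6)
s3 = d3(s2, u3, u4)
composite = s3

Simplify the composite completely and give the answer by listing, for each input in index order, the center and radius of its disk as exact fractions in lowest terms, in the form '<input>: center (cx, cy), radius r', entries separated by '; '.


Only the slot chain above each u matters under d3; compose those maps.
tracing u5 down its 3-map path: center (-2/45, 19/180), radius 1/540
tracing u2 down its 3-map path: center (-11/180, 19/180), radius 1/405
tracing u1 down its 2-map path: center (-1/10, 0), radius 1/45
tracing u6 down its 2-map path: center (1/10, -1/20), radius 1/45
tracing u3 down its 1-map path: center (0, -1/2), radius 1/8
tracing u4 down its 1-map path: center (1/2, -1/2), radius 1/8

u1: center (-1/10, 0), radius 1/45; u2: center (-11/180, 19/180), radius 1/405; u3: center (0, -1/2), radius 1/8; u4: center (1/2, -1/2), radius 1/8; u5: center (-2/45, 19/180), radius 1/540; u6: center (1/10, -1/20), radius 1/45


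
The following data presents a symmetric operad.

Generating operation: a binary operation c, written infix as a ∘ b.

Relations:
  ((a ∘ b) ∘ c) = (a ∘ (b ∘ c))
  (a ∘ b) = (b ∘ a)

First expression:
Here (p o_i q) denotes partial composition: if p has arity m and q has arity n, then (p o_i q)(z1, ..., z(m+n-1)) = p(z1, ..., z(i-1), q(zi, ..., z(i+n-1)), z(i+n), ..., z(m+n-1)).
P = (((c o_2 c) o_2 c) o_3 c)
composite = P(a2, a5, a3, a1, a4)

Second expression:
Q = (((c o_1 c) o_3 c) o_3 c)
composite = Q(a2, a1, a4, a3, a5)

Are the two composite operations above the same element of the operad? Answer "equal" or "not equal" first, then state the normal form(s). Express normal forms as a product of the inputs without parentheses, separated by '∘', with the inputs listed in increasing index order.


equal — both sides give a1 ∘ a2 ∘ a3 ∘ a4 ∘ a5

The first composite normalizes to a1 ∘ a2 ∘ a3 ∘ a4 ∘ a5
The second composite normalizes to a1 ∘ a2 ∘ a3 ∘ a4 ∘ a5
Same normal form: equal.
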